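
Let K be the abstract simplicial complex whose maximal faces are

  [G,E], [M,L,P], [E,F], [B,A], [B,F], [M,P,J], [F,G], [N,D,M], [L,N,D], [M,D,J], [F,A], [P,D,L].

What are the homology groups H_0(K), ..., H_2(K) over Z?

H_0 = Z^2,  H_1 = Z^3,  H_2 = 0.

Fix the vertex order A < B < D < E < F < G < J < L < M < N < P and write every simplex with vertices in increasing order. Then dim K = 2 and the simplices of K are:

  0-simplices (11): A, B, D, E, F, G, J, L, M, N, P
  1-simplices (18): AB, AF, BF, DJ, DL, DM, DN, DP, EF, EG, FG, JM, JP, LM, LN, LP, MN, MP
  2-simplices (6): DJM, DLN, DLP, DMN, JMP, LMP

Hence C_0 ≅ Z^11, C_1 ≅ Z^18, C_2 ≅ Z^6.

Boundary ∂_1: C_1 → C_0 maps an edge to its endpoints' difference, ∂[p,q] = q − p. For instance
  ∂MP = P − M.
The 11×18 boundary matrix has rank 9 and Smith normal form diag(1,1,1,1,1,1,1,1,1).

The boundary map ∂_2: C_2 → C_1 maps a triangle to the signed sum of its edges. For instance
  ∂DJM = JM − DM + DJ,
  ∂DMN = MN − DN + DM.
The 18×6 boundary matrix has rank 6 and Smith normal form diag(1,1,1,1,1,1).

From H_k ≅ ker(∂_k) / im(∂_{k+1}) we obtain:

  H_0: rank C_0 − rank ∂_1 = 11 − 9 = 2, and the invariant factors of ∂_1 are all 1, so H_0 ≅ Z^2.
  H_1: rank ker ∂_1 − rank ∂_2 = (18 − 9) − 6 = 3, and the invariant factors of ∂_2 are all 1, so H_1 ≅ Z^3.
  H_2: rank ker ∂_2 − rank ∂_3 = (6 − 6) − 0 = 0, and there is no ∂_3, so H_2 ≅ 0.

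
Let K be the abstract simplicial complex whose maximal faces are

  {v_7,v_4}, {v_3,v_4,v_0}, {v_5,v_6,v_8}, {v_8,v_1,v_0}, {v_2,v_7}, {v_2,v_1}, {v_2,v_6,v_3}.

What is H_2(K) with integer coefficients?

Order the vertices as v_0 < v_1 < v_2 < v_3 < v_4 < v_5 < v_6 < v_7 < v_8. Listing each simplex with vertices in this order, K has dimension 2 with simplices:

  0-simplices (9): [v_0], [v_1], [v_2], [v_3], [v_4], [v_5], [v_6], [v_7], [v_8]
  1-simplices (15): (15 of them)
  2-simplices (4): [v_0,v_1,v_8], [v_0,v_3,v_4], [v_2,v_3,v_6], [v_5,v_6,v_8]

so the chain groups are C_0 ≅ Z^9, C_1 ≅ Z^15, C_2 ≅ Z^4.

Boundary ∂_1: C_1 → C_0 is given by ∂[p,q] = [q] − [p]. For instance
  ∂[v_0,v_3] = [v_3] − [v_0].
This gives a 9×15 integer matrix of rank 8; reducing to Smith normal form yields diagonal entries (1,1,1,1,1,1,1,1).

∂_2: C_2 → C_1 sends each 2-simplex [p,q,r] to [q,r] − [p,r] + [p,q]. For instance
  ∂[v_0,v_1,v_8] = [v_1,v_8] − [v_0,v_8] + [v_0,v_1],
  ∂[v_5,v_6,v_8] = [v_6,v_8] − [v_5,v_8] + [v_5,v_6].
This gives a 15×4 integer matrix of rank 4; reducing to Smith normal form yields diagonal entries (1,1,1,1).

Now H_k = ker ∂_k / im ∂_{k+1}, so:

  H_2: rank ker ∂_2 − rank ∂_3 = (4 − 4) − 0 = 0, and there is no ∂_3, so H_2 = 0.

H_2 ≅ 0.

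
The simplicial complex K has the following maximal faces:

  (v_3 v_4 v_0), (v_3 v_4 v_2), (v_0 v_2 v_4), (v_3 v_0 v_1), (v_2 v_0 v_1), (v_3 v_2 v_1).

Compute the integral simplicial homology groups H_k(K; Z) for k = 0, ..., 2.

Order the vertices as v_0 < v_1 < v_2 < v_3 < v_4. Listing each simplex with vertices in this order, K has dimension 2 with simplices:

  0-simplices (5): [v_0], [v_1], [v_2], [v_3], [v_4]
  1-simplices (9): [v_0,v_1], [v_0,v_2], [v_0,v_3], [v_0,v_4], [v_1,v_2], [v_1,v_3], [v_2,v_3], [v_2,v_4], [v_3,v_4]
  2-simplices (6): [v_0,v_1,v_2], [v_0,v_1,v_3], [v_0,v_2,v_4], [v_0,v_3,v_4], [v_1,v_2,v_3], [v_2,v_3,v_4]

giving chain groups C_0 ≅ Z^5, C_1 ≅ Z^9, C_2 ≅ Z^6.

Boundary ∂_1: C_1 → C_0 maps an edge to its endpoints' difference, ∂[p,q] = q − p. For instance
  ∂[v_0,v_3] = [v_3] − [v_0].
As a 5×9 matrix over Z this has rank 4, with invariant factors (1,1,1,1).

∂_2: C_2 → C_1 maps a triangle to the signed sum of its edges. For instance
  ∂[v_0,v_1,v_2] = [v_1,v_2] − [v_0,v_2] + [v_0,v_1],
  ∂[v_0,v_3,v_4] = [v_3,v_4] − [v_0,v_4] + [v_0,v_3].
The 9×6 boundary matrix has rank 5 and Smith normal form diag(1,1,1,1,1).

Reading off H_k = ker ∂_k / im ∂_{k+1}:

  H_0: rank C_0 − rank ∂_1 = 5 − 4 = 1, and the invariant factors of ∂_1 are all 1, so H_0 = Z.
  H_1: rank ker ∂_1 − rank ∂_2 = (9 − 4) − 5 = 0, and the invariant factors of ∂_2 are all 1, so H_1 = 0.
  H_2: rank ker ∂_2 − rank ∂_3 = (6 − 5) − 0 = 1, and there is no ∂_3, so H_2 = Z.

(K is a triangulation of the 2-sphere S^2.)

H_0 ≅ Z,  H_1 = 0,  H_2 ≅ Z.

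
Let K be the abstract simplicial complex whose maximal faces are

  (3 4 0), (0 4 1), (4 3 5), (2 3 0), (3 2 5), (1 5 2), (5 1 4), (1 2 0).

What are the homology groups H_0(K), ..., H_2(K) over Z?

H_0 = Z,  H_1 = 0,  H_2 = Z.

K has 6 vertices, 12 edges, 8 triangles.
rank ∂_0 = 0, rank ∂_1 = 5 ⇒ b_0 = 6 − 0 − 5 = 1; all invariant factors of ∂_1 are 1 so no torsion. So H_0 = Z.
rank ∂_1 = 5, rank ∂_2 = 7 ⇒ b_1 = 12 − 5 − 7 = 0; all invariant factors of ∂_2 are 1 so no torsion. So H_1 = 0.
rank ∂_2 = 7, rank ∂_3 = 0 ⇒ b_2 = 8 − 7 − 0 = 1. So H_2 = Z.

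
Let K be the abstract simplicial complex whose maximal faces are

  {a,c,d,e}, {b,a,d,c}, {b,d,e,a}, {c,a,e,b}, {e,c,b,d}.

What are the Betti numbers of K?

Take the total order a < b < c < d < e on the vertex set. Then K (dimension 3) consists of the simplices:

  0-simplices (5): a, b, c, d, e
  1-simplices (10): ab, ac, ad, ae, bc, bd, be, cd, ce, de
  2-simplices (10): abc, abd, abe, acd, ace, ade, bcd, bce, bde, cde
  3-simplices (5): abcd, abce, abde, acde, bcde

Hence C_0 ≅ Z^5, C_1 ≅ Z^10, C_2 ≅ Z^10, C_3 ≅ Z^5.

∂_1: C_1 → C_0 sends each edge [p,q] (with p < q) to q − p.
The resulting 5×10 matrix has rank 4, and its Smith normal form has invariant factors (1,1,1,1).

∂_2: C_2 → C_1 sends each 2-simplex [p,q,r] to [q,r] − [p,r] + [p,q]. For instance
  ∂abd = bd − ad + ab,
  ∂ade = de − ae + ad.
This gives a 10×10 integer matrix of rank 6; reducing to Smith normal form yields diagonal entries (1,1,1,1,1,1).

∂_3: C_3 → C_2 sends each 3-simplex σ to the alternating sum Σ_i (−1)^i (σ with its i-th vertex removed). For instance
  ∂abde = bde − ade + abe − abd,
  ∂bcde = cde − bde + bce − bcd.
This gives a 10×5 integer matrix of rank 4; reducing to Smith normal form yields diagonal entries (1,1,1,1).

Now H_k = ker ∂_k / im ∂_{k+1}, so:

  H_0: rank C_0 − rank ∂_1 = 5 − 4 = 1, and the invariant factors of ∂_1 are all 1, so H_0 ≅ Z.
  H_1: rank ker ∂_1 − rank ∂_2 = (10 − 4) − 6 = 0, and the invariant factors of ∂_2 are all 1, so H_1 ≅ 0.
  H_2: rank ker ∂_2 − rank ∂_3 = (10 − 6) − 4 = 0, and the invariant factors of ∂_3 are all 1, so H_2 ≅ 0.
  H_3: rank ker ∂_3 − rank ∂_4 = (5 − 4) − 0 = 1, and there is no ∂_4, so H_3 ≅ Z.

Hence the Betti numbers are b_0 = 1, b_1 = 0, b_2 = 0, b_3 = 1.

b_0 = 1, b_1 = 0, b_2 = 0, b_3 = 1.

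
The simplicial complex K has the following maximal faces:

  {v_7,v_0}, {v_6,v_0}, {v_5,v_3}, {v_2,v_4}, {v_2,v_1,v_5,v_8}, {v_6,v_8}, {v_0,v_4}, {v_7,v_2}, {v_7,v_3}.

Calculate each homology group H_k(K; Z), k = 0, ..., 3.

Take the total order v_0 < v_1 < v_2 < v_3 < v_4 < v_5 < v_6 < v_7 < v_8 on the vertex set. Then K (dimension 3) consists of the simplices:

  0-simplices (9): [v_0], [v_1], [v_2], [v_3], [v_4], [v_5], [v_6], [v_7], [v_8]
  1-simplices (14): [v_0,v_4], [v_0,v_6], [v_0,v_7], [v_1,v_2], [v_1,v_5], [v_1,v_8], [v_2,v_4], [v_2,v_5], [v_2,v_7], [v_2,v_8], [v_3,v_5], [v_3,v_7], [v_5,v_8], [v_6,v_8]
  2-simplices (4): [v_1,v_2,v_5], [v_1,v_2,v_8], [v_1,v_5,v_8], [v_2,v_5,v_8]
  3-simplices (1): [v_1,v_2,v_5,v_8]

giving chain groups C_0 ≅ Z^9, C_1 ≅ Z^14, C_2 ≅ Z^4, C_3 ≅ Z^1.

The boundary map ∂_1: C_1 → C_0 is given by ∂[p,q] = [q] − [p]. For instance
  ∂[v_2,v_7] = [v_7] − [v_2].
As a 9×14 matrix over Z this has rank 8, with invariant factors (1,1,1,1,1,1,1,1).

Boundary ∂_2: C_2 → C_1 maps a triangle to the signed sum of its edges. For instance
  ∂[v_1,v_2,v_8] = [v_2,v_8] − [v_1,v_8] + [v_1,v_2],
  ∂[v_1,v_5,v_8] = [v_5,v_8] − [v_1,v_8] + [v_1,v_5].
As a 14×4 matrix over Z this has rank 3, with invariant factors (1,1,1).

The boundary map ∂_3: C_3 → C_2 sends each 3-simplex σ to the alternating sum Σ_i (−1)^i (σ with its i-th vertex removed). For instance
  ∂[v_1,v_2,v_5,v_8] = [v_2,v_5,v_8] − [v_1,v_5,v_8] + [v_1,v_2,v_8] − [v_1,v_2,v_5].
The resulting 4×1 matrix has rank 1, and its Smith normal form has invariant factors (1).

Computing H_k = (kernel of ∂_k) / (image of ∂_{k+1}):

  H_0: rank C_0 − rank ∂_1 = 9 − 8 = 1, and the invariant factors of ∂_1 are all 1, so H_0 ≅ Z.
  H_1: rank ker ∂_1 − rank ∂_2 = (14 − 8) − 3 = 3, and the invariant factors of ∂_2 are all 1, so H_1 ≅ Z^3.
  H_2: rank ker ∂_2 − rank ∂_3 = (4 − 3) − 1 = 0, and the invariant factors of ∂_3 are all 1, so H_2 ≅ 0.
  H_3: rank ker ∂_3 − rank ∂_4 = (1 − 1) − 0 = 0, and there is no ∂_4, so H_3 ≅ 0.

H_0 = Z,  H_1 = Z^3,  H_2 = 0,  H_3 = 0.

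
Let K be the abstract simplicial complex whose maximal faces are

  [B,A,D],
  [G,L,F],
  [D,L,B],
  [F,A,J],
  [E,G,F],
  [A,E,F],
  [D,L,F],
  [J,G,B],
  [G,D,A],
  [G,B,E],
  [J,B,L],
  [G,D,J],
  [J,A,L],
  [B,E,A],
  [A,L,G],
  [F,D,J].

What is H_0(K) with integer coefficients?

Take the total order A < B < D < E < F < G < J < L on the vertex set. Then K (dimension 2) consists of the simplices:

  0-simplices (8): A, B, D, E, F, G, J, L
  1-simplices (24): AB, AD, AE, AF, AG, AJ, AL, BD, BE, BG, BJ, BL, DF, DG, DJ, DL, EF, EG, FG, FJ, FL, GJ, GL, JL
  2-simplices (16): ABD, ABE, ADG, AEF, AFJ, AGL, AJL, BDL, BEG, BGJ, BJL, DFJ, DFL, DGJ, EFG, FGL

so the chain groups are C_0 ≅ Z^8, C_1 ≅ Z^24, C_2 ≅ Z^16.

The boundary map ∂_1: C_1 → C_0 is given by ∂[p,q] = [q] − [p]. For instance
  ∂DG = G − D.
The resulting 8×24 matrix has rank 7, and its Smith normal form has invariant factors (1,1,1,1,1,1,1).

The boundary map ∂_2: C_2 → C_1 maps a triangle to the signed sum of its edges. For instance
  ∂DGJ = GJ − DJ + DG,
  ∂BDL = DL − BL + BD.
The resulting 24×16 matrix has rank 15, and its Smith normal form has invariant factors (1,1,1,1,1,1,1,1,1,1,1,1,1,1,1).

Computing H_k = (kernel of ∂_k) / (image of ∂_{k+1}):

  H_0: rank C_0 − rank ∂_1 = 8 − 7 = 1, and the invariant factors of ∂_1 are all 1, so H_0 ≅ Z.

(K is a triangulation of the torus T^2.)

H_0 ≅ Z.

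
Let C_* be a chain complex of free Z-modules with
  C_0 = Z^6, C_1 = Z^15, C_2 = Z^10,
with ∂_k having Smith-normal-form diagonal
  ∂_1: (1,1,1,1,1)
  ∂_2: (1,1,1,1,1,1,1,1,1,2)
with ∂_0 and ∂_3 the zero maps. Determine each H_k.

H_0: b_0 = 6 − 0 − 5 = 1; torsion from ∂_1 factors > 1: none. So H_0 ≅ Z.
H_1: b_1 = 15 − 5 − 10 = 0; torsion from ∂_2 factors > 1: [2]. So H_1 ≅ Z/2.
H_2: b_2 = 10 − 10 − 0 = 0; torsion from ∂_3 factors > 1: none. So H_2 ≅ 0.

H_0 ≅ Z,  H_1 ≅ Z/2,  H_2 = 0.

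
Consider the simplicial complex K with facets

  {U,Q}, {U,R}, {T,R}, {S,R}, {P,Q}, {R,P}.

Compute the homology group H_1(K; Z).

H_1 = Z.

Take the total order P < Q < R < S < T < U on the vertex set. Then K (dimension 1) consists of the simplices:

  0-simplices (6): P, Q, R, S, T, U
  1-simplices (6): PQ, PR, QU, RS, RT, RU

so the chain groups are C_0 ≅ Z^6, C_1 ≅ Z^6.

The boundary map ∂_1: C_1 → C_0 sends each edge [p,q] (with p < q) to q − p.
The resulting 6×6 matrix has rank 5, and its Smith normal form has invariant factors (1,1,1,1,1).

Now H_k = ker ∂_k / im ∂_{k+1}, so:

  H_1: rank ker ∂_1 − rank ∂_2 = (6 − 5) − 0 = 1, and there is no ∂_2, so H_1 ≅ Z.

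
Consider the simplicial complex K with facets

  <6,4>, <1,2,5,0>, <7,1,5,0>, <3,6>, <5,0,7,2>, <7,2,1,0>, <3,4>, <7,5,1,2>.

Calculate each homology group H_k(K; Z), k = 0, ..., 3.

H_0 ≅ Z^2,  H_1 ≅ Z,  H_2 = 0,  H_3 ≅ Z.

Fix the vertex order 0 < 1 < 2 < 3 < 4 < 5 < 6 < 7 and write every simplex with vertices in increasing order. Then dim K = 3 and the simplices of K are:

  0-simplices (8): [0], [1], [2], [3], [4], [5], [6], [7]
  1-simplices (13): [0,1], [0,2], [0,5], [0,7], [1,2], [1,5], [1,7], [2,5], [2,7], [3,4], [3,6], [4,6], [5,7]
  2-simplices (10): [0,1,2], [0,1,5], [0,1,7], [0,2,5], [0,2,7], [0,5,7], [1,2,5], [1,2,7], [1,5,7], [2,5,7]
  3-simplices (5): [0,1,2,5], [0,1,2,7], [0,1,5,7], [0,2,5,7], [1,2,5,7]

Hence C_0 ≅ Z^8, C_1 ≅ Z^13, C_2 ≅ Z^10, C_3 ≅ Z^5.

∂_1: C_1 → C_0 sends each edge [p,q] (with p < q) to q − p. For instance
  ∂[5,7] = [7] − [5].
This gives a 8×13 integer matrix of rank 6; reducing to Smith normal form yields diagonal entries (1,1,1,1,1,1).

The boundary map ∂_2: C_2 → C_1 acts by ∂[p,q,r] = [q,r] − [p,r] + [p,q]. For instance
  ∂[0,1,7] = [1,7] − [0,7] + [0,1],
  ∂[1,2,5] = [2,5] − [1,5] + [1,2].
The 13×10 boundary matrix has rank 6 and Smith normal form diag(1,1,1,1,1,1).

The boundary map ∂_3: C_3 → C_2 sends each 3-simplex σ to the alternating sum Σ_i (−1)^i (σ with its i-th vertex removed). For instance
  ∂[1,2,5,7] = [2,5,7] − [1,5,7] + [1,2,7] − [1,2,5],
  ∂[0,1,5,7] = [1,5,7] − [0,5,7] + [0,1,7] − [0,1,5].
This gives a 10×5 integer matrix of rank 4; reducing to Smith normal form yields diagonal entries (1,1,1,1).

Computing H_k = (kernel of ∂_k) / (image of ∂_{k+1}):

  H_0: rank C_0 − rank ∂_1 = 8 − 6 = 2, and the invariant factors of ∂_1 are all 1, so H_0 ≅ Z^2.
  H_1: rank ker ∂_1 − rank ∂_2 = (13 − 6) − 6 = 1, and the invariant factors of ∂_2 are all 1, so H_1 ≅ Z.
  H_2: rank ker ∂_2 − rank ∂_3 = (10 − 6) − 4 = 0, and the invariant factors of ∂_3 are all 1, so H_2 ≅ 0.
  H_3: rank ker ∂_3 − rank ∂_4 = (5 − 4) − 0 = 1, and there is no ∂_4, so H_3 ≅ Z.

As a check, the Euler characteristic is 8 − 13 + 10 − 5 = 0, which agrees with 2 − 1 + 0 − 1 = 0.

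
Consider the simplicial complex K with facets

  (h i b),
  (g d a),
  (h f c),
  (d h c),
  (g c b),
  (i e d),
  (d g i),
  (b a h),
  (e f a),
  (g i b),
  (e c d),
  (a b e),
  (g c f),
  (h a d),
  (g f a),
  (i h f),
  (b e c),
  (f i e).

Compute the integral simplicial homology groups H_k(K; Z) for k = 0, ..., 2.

K has 9 vertices, 27 edges, 18 triangles.
rank ∂_0 = 0, rank ∂_1 = 8 ⇒ b_0 = 9 − 0 − 8 = 1; all invariant factors of ∂_1 are 1 so no torsion. So H_0 = Z.
rank ∂_1 = 8, rank ∂_2 = 17 ⇒ b_1 = 27 − 8 − 17 = 2; all invariant factors of ∂_2 are 1 so no torsion. So H_1 = Z^2.
rank ∂_2 = 17, rank ∂_3 = 0 ⇒ b_2 = 18 − 17 − 0 = 1. So H_2 = Z.

H_0 = Z,  H_1 = Z^2,  H_2 = Z.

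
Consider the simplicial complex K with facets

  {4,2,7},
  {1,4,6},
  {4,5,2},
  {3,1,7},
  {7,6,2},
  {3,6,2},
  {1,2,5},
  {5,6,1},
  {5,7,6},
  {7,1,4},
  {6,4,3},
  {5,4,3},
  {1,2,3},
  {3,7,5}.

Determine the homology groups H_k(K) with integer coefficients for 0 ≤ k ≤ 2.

H_0 ≅ Z,  H_1 ≅ Z^2,  H_2 ≅ Z.

Take the total order 1 < 2 < 3 < 4 < 5 < 6 < 7 on the vertex set. Then K (dimension 2) consists of the simplices:

  0-simplices (7): [1], [2], [3], [4], [5], [6], [7]
  1-simplices (21): [1,2], [1,3], [1,4], [1,5], [1,6], [1,7], [2,3], [2,4], [2,5], [2,6], [2,7], [3,4], [3,5], [3,6], [3,7], [4,5], [4,6], [4,7], [5,6], [5,7], [6,7]
  2-simplices (14): [1,2,3], [1,2,5], [1,3,7], [1,4,6], [1,4,7], [1,5,6], [2,3,6], [2,4,5], [2,4,7], [2,6,7], [3,4,5], [3,4,6], [3,5,7], [5,6,7]

giving chain groups C_0 ≅ Z^7, C_1 ≅ Z^21, C_2 ≅ Z^14.

The boundary map ∂_1: C_1 → C_0 sends each edge [p,q] (with p < q) to q − p.
The resulting 7×21 matrix has rank 6, and its Smith normal form has invariant factors (1,1,1,1,1,1).

The boundary map ∂_2: C_2 → C_1 maps a triangle to the signed sum of its edges. For instance
  ∂[2,4,7] = [4,7] − [2,7] + [2,4],
  ∂[2,4,5] = [4,5] − [2,5] + [2,4].
This gives a 21×14 integer matrix of rank 13; reducing to Smith normal form yields diagonal entries (1,1,1,1,1,1,1,1,1,1,1,1,1).

From H_k ≅ ker(∂_k) / im(∂_{k+1}) we obtain:

  H_0: rank C_0 − rank ∂_1 = 7 − 6 = 1, and the invariant factors of ∂_1 are all 1, so H_0 = Z.
  H_1: rank ker ∂_1 − rank ∂_2 = (21 − 6) − 13 = 2, and the invariant factors of ∂_2 are all 1, so H_1 = Z^2.
  H_2: rank ker ∂_2 − rank ∂_3 = (14 − 13) − 0 = 1, and there is no ∂_3, so H_2 = Z.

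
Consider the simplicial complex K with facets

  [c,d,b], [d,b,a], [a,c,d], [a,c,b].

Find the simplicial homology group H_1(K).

Take the total order a < b < c < d on the vertex set. Then K (dimension 2) consists of the simplices:

  0-simplices (4): a, b, c, d
  1-simplices (6): ab, ac, ad, bc, bd, cd
  2-simplices (4): abc, abd, acd, bcd

so the chain groups are C_0 ≅ Z^4, C_1 ≅ Z^6, C_2 ≅ Z^4.

Boundary ∂_1: C_1 → C_0 maps an edge to its endpoints' difference, ∂[p,q] = q − p. For instance
  ∂ac = c − a.
The resulting 4×6 matrix has rank 3, and its Smith normal form has invariant factors (1,1,1).

Boundary ∂_2: C_2 → C_1 maps a triangle to the signed sum of its edges. For instance
  ∂abd = bd − ad + ab,
  ∂acd = cd − ad + ac.
As a 6×4 matrix over Z this has rank 3, with invariant factors (1,1,1).

Computing H_k = (kernel of ∂_k) / (image of ∂_{k+1}):

  H_1: rank ker ∂_1 − rank ∂_2 = (6 − 3) − 3 = 0, and the invariant factors of ∂_2 are all 1, so H_1 ≅ 0.

(K is a triangulation of the 2-sphere S^2.)

H_1 = 0.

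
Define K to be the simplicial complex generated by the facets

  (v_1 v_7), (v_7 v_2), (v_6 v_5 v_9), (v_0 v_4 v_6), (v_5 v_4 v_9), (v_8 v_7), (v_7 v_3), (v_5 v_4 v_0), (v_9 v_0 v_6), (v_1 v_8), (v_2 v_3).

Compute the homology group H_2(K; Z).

Fix the vertex order v_0 < v_1 < v_2 < v_3 < v_4 < v_5 < v_6 < v_7 < v_8 < v_9 and write every simplex with vertices in increasing order. Then dim K = 2 and the simplices of K are:

  0-simplices (10): [v_0], [v_1], [v_2], [v_3], [v_4], [v_5], [v_6], [v_7], [v_8], [v_9]
  1-simplices (16): (16 of them)
  2-simplices (5): [v_0,v_4,v_5], [v_0,v_4,v_6], [v_0,v_6,v_9], [v_4,v_5,v_9], [v_5,v_6,v_9]

Hence C_0 ≅ Z^10, C_1 ≅ Z^16, C_2 ≅ Z^5.

∂_1: C_1 → C_0 is given by ∂[p,q] = [q] − [p]. For instance
  ∂[v_5,v_9] = [v_9] − [v_5].
The 10×16 boundary matrix has rank 8 and Smith normal form diag(1,1,1,1,1,1,1,1).

The boundary map ∂_2: C_2 → C_1 sends each 2-simplex [p,q,r] to [q,r] − [p,r] + [p,q]. For instance
  ∂[v_4,v_5,v_9] = [v_5,v_9] − [v_4,v_9] + [v_4,v_5],
  ∂[v_0,v_4,v_5] = [v_4,v_5] − [v_0,v_5] + [v_0,v_4].
The resulting 16×5 matrix has rank 5, and its Smith normal form has invariant factors (1,1,1,1,1).

From H_k ≅ ker(∂_k) / im(∂_{k+1}) we obtain:

  H_2: rank ker ∂_2 − rank ∂_3 = (5 − 5) − 0 = 0, and there is no ∂_3, so H_2 = 0.

(K is a triangulation of the disjoint union of the Möbius band and a wedge of 2 circles.)

H_2 = 0.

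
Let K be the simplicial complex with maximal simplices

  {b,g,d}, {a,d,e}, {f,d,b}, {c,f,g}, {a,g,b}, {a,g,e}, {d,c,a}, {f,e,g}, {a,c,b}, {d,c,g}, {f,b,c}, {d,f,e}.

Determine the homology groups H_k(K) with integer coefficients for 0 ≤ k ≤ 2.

H_0 = Z,  H_1 = Z/2Z,  H_2 = 0.

Order the vertices as a < b < c < d < e < f < g. Listing each simplex with vertices in this order, K has dimension 2 with simplices:

  0-simplices (7): a, b, c, d, e, f, g
  1-simplices (18): ab, ac, ad, ae, ag, bc, bd, bf, bg, cd, cf, cg, de, df, dg, ef, eg, fg
  2-simplices (12): abc, abg, acd, ade, aeg, bcf, bdf, bdg, cdg, cfg, def, efg

so the chain groups are C_0 ≅ Z^7, C_1 ≅ Z^18, C_2 ≅ Z^12.

Boundary ∂_1: C_1 → C_0 sends each edge [p,q] (with p < q) to q − p.
The 7×18 boundary matrix has rank 6 and Smith normal form diag(1,1,1,1,1,1).

The boundary map ∂_2: C_2 → C_1 sends each 2-simplex [p,q,r] to [q,r] − [p,r] + [p,q]. For instance
  ∂bcf = cf − bf + bc,
  ∂cdg = dg − cg + cd.
As a 18×12 matrix over Z this has rank 12, with invariant factors (1,1,1,1,1,1,1,1,1,1,1,2).

Reading off H_k = ker ∂_k / im ∂_{k+1}:

  H_0: rank C_0 − rank ∂_1 = 7 − 6 = 1, and the invariant factors of ∂_1 are all 1, so H_0 = Z.
  H_1: rank ker ∂_1 − rank ∂_2 = (18 − 6) − 12 = 0, and ∂_2 has invariant factor 2 > 1, so H_1 = Z/2Z.
  H_2: rank ker ∂_2 − rank ∂_3 = (12 − 12) − 0 = 0, and there is no ∂_3, so H_2 = 0.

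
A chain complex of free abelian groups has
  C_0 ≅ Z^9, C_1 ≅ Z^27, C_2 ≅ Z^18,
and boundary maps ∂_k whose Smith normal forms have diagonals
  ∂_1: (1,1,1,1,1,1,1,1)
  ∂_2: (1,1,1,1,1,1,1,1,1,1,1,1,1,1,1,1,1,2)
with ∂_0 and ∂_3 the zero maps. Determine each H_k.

H_0 = Z,  H_1 = Z × Z/2,  H_2 = 0.

H_0: b_0 = 9 − 0 − 8 = 1; torsion from ∂_1 factors > 1: none. So H_0 = Z.
H_1: b_1 = 27 − 8 − 18 = 1; torsion from ∂_2 factors > 1: [2]. So H_1 = Z × Z/2.
H_2: b_2 = 18 − 18 − 0 = 0; torsion from ∂_3 factors > 1: none. So H_2 = 0.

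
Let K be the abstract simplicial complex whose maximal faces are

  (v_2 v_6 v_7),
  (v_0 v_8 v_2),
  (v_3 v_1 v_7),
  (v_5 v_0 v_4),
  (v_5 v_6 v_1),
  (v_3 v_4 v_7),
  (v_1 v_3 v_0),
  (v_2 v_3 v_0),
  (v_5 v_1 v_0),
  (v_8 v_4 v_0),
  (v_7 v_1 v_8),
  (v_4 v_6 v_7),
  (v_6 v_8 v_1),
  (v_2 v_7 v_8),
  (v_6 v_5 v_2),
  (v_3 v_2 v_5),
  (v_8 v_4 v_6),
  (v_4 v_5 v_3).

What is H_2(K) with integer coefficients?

We work with the vertex ordering v_0 < v_1 < v_2 < v_3 < v_4 < v_5 < v_6 < v_7 < v_8. The simplices of K, each written with vertices in increasing order, are:

  0-simplices (9): [v_0], [v_1], [v_2], [v_3], [v_4], [v_5], [v_6], [v_7], [v_8]
  1-simplices (27): (27 of them)
  2-simplices (18): (18 of them)

so the chain groups are C_0 ≅ Z^9, C_1 ≅ Z^27, C_2 ≅ Z^18.

∂_1: C_1 → C_0 is given by ∂[p,q] = [q] − [p].
As a 9×27 matrix over Z this has rank 8, with invariant factors (1,1,1,1,1,1,1,1).

Boundary ∂_2: C_2 → C_1 sends each 2-simplex [p,q,r] to [q,r] − [p,r] + [p,q]. For instance
  ∂[v_0,v_2,v_3] = [v_2,v_3] − [v_0,v_3] + [v_0,v_2],
  ∂[v_2,v_5,v_6] = [v_5,v_6] − [v_2,v_6] + [v_2,v_5].
The resulting 27×18 matrix has rank 18, and its Smith normal form has invariant factors (1,1,1,1,1,1,1,1,1,1,1,1,1,1,1,1,1,2).

Computing H_k = (kernel of ∂_k) / (image of ∂_{k+1}):

  H_2: rank ker ∂_2 − rank ∂_3 = (18 − 18) − 0 = 0, and there is no ∂_3, so H_2 = 0.

H_2 = 0.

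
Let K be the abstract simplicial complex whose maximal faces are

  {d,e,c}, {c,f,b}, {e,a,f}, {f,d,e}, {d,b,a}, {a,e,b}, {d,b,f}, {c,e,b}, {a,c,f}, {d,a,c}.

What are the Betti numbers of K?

b_0 = 1, b_1 = 0, b_2 = 0.

Take the total order a < b < c < d < e < f on the vertex set. Then K (dimension 2) consists of the simplices:

  0-simplices (6): a, b, c, d, e, f
  1-simplices (15): ab, ac, ad, ae, af, bc, bd, be, bf, cd, ce, cf, de, df, ef
  2-simplices (10): abd, abe, acd, acf, aef, bce, bcf, bdf, cde, def

so the chain groups are C_0 ≅ Z^6, C_1 ≅ Z^15, C_2 ≅ Z^10.

Boundary ∂_1: C_1 → C_0 is given by ∂[p,q] = [q] − [p]. For instance
  ∂cd = d − c.
The resulting 6×15 matrix has rank 5, and its Smith normal form has invariant factors (1,1,1,1,1).

The boundary map ∂_2: C_2 → C_1 acts by ∂[p,q,r] = [q,r] − [p,r] + [p,q]. For instance
  ∂def = ef − df + de,
  ∂abd = bd − ad + ab.
The resulting 15×10 matrix has rank 10, and its Smith normal form has invariant factors (1,1,1,1,1,1,1,1,1,2).

Computing H_k = (kernel of ∂_k) / (image of ∂_{k+1}):

  H_0: rank C_0 − rank ∂_1 = 6 − 5 = 1, and the invariant factors of ∂_1 are all 1, so H_0 = Z.
  H_1: rank ker ∂_1 − rank ∂_2 = (15 − 5) − 10 = 0, and ∂_2 has invariant factor 2 > 1, so H_1 = Z_2.
  H_2: rank ker ∂_2 − rank ∂_3 = (10 − 10) − 0 = 0, and there is no ∂_3, so H_2 = 0.

(K is a triangulation of the real projective plane RP^2.)

Hence the Betti numbers are b_0 = 1, b_1 = 0, b_2 = 0.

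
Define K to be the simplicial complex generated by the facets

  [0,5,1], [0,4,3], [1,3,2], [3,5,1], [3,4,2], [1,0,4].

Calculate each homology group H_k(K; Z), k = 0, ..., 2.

Order the vertices as 0 < 1 < 2 < 3 < 4 < 5. Listing each simplex with vertices in this order, K has dimension 2 with simplices:

  0-simplices (6): [0], [1], [2], [3], [4], [5]
  1-simplices (12): [0,1], [0,3], [0,4], [0,5], [1,2], [1,3], [1,4], [1,5], [2,3], [2,4], [3,4], [3,5]
  2-simplices (6): [0,1,4], [0,1,5], [0,3,4], [1,2,3], [1,3,5], [2,3,4]

Hence C_0 ≅ Z^6, C_1 ≅ Z^12, C_2 ≅ Z^6.

∂_1: C_1 → C_0 is given by ∂[p,q] = [q] − [p]. For instance
  ∂[0,1] = [1] − [0].
As a 6×12 matrix over Z this has rank 5, with invariant factors (1,1,1,1,1).

∂_2: C_2 → C_1 acts by ∂[p,q,r] = [q,r] − [p,r] + [p,q]. For instance
  ∂[1,2,3] = [2,3] − [1,3] + [1,2],
  ∂[1,3,5] = [3,5] − [1,5] + [1,3].
As a 12×6 matrix over Z this has rank 6, with invariant factors (1,1,1,1,1,1).

Computing H_k = (kernel of ∂_k) / (image of ∂_{k+1}):

  H_0: rank C_0 − rank ∂_1 = 6 − 5 = 1, and the invariant factors of ∂_1 are all 1, so H_0 ≅ Z.
  H_1: rank ker ∂_1 − rank ∂_2 = (12 − 5) − 6 = 1, and the invariant factors of ∂_2 are all 1, so H_1 ≅ Z.
  H_2: rank ker ∂_2 − rank ∂_3 = (6 − 6) − 0 = 0, and there is no ∂_3, so H_2 ≅ 0.

(K is a triangulation of the cylinder S^1 x I.)

H_0 ≅ Z,  H_1 ≅ Z,  H_2 = 0.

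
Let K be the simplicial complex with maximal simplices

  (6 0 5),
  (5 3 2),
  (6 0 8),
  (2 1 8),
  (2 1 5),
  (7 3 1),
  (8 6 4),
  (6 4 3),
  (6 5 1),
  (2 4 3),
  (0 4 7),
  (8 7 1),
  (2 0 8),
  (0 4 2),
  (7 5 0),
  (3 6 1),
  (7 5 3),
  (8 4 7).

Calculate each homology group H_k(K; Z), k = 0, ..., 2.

H_0 ≅ Z,  H_1 ≅ Z ⊕ Z/2,  H_2 = 0.

Fix the vertex order 0 < 1 < 2 < 3 < 4 < 5 < 6 < 7 < 8 and write every simplex with vertices in increasing order. Then dim K = 2 and the simplices of K are:

  0-simplices (9): [0], [1], [2], [3], [4], [5], [6], [7], [8]
  1-simplices (27): (27 of them)
  2-simplices (18): [0,2,4], [0,2,8], [0,4,7], [0,5,6], [0,5,7], [0,6,8], [1,2,5], [1,2,8], [1,3,6], [1,3,7], [1,5,6], [1,7,8], [2,3,4], [2,3,5], [3,4,6], [3,5,7], [4,6,8], [4,7,8]

giving chain groups C_0 ≅ Z^9, C_1 ≅ Z^27, C_2 ≅ Z^18.

Boundary ∂_1: C_1 → C_0 maps an edge to its endpoints' difference, ∂[p,q] = q − p. For instance
  ∂[1,6] = [6] − [1].
The resulting 9×27 matrix has rank 8, and its Smith normal form has invariant factors (1,1,1,1,1,1,1,1).

∂_2: C_2 → C_1 maps a triangle to the signed sum of its edges. For instance
  ∂[0,6,8] = [6,8] − [0,8] + [0,6],
  ∂[0,2,8] = [2,8] − [0,8] + [0,2].
As a 27×18 matrix over Z this has rank 18, with invariant factors (1,1,1,1,1,1,1,1,1,1,1,1,1,1,1,1,1,2).

Reading off H_k = ker ∂_k / im ∂_{k+1}:

  H_0: rank C_0 − rank ∂_1 = 9 − 8 = 1, and the invariant factors of ∂_1 are all 1, so H_0 ≅ Z.
  H_1: rank ker ∂_1 − rank ∂_2 = (27 − 8) − 18 = 1, and ∂_2 has invariant factor 2 > 1, so H_1 ≅ Z ⊕ Z/2.
  H_2: rank ker ∂_2 − rank ∂_3 = (18 − 18) − 0 = 0, and there is no ∂_3, so H_2 ≅ 0.

As a check, the Euler characteristic is 9 − 27 + 18 = 0, which agrees with 1 − 1 + 0 = 0.
(K is a triangulation of the Klein bottle.)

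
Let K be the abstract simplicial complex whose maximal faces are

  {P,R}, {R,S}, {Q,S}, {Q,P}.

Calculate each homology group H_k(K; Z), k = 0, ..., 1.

H_0 = Z,  H_1 = Z.

We work with the vertex ordering P < Q < R < S. The simplices of K, each written with vertices in increasing order, are:

  0-simplices (4): P, Q, R, S
  1-simplices (4): PQ, PR, QS, RS

Hence C_0 ≅ Z^4, C_1 ≅ Z^4.

Boundary ∂_1: C_1 → C_0 sends each edge [p,q] (with p < q) to q − p.
As a 4×4 matrix over Z this has rank 3, with invariant factors (1,1,1).

Now H_k = ker ∂_k / im ∂_{k+1}, so:

  H_0: rank C_0 − rank ∂_1 = 4 − 3 = 1, and the invariant factors of ∂_1 are all 1, so H_0 ≅ Z.
  H_1: rank ker ∂_1 − rank ∂_2 = (4 − 3) − 0 = 1, and there is no ∂_2, so H_1 ≅ Z.

As a check, the Euler characteristic is 4 − 4 = 0, which agrees with 1 − 1 = 0.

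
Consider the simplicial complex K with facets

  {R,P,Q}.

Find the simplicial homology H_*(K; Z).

H_0 ≅ Z,  H_1 = 0,  H_2 = 0.

We work with the vertex ordering P < Q < R. The simplices of K, each written with vertices in increasing order, are:

  0-simplices (3): P, Q, R
  1-simplices (3): PQ, PR, QR
  2-simplices (1): PQR

so the chain groups are C_0 ≅ Z^3, C_1 ≅ Z^3, C_2 ≅ Z^1.

∂_1: C_1 → C_0 is given by ∂[p,q] = [q] − [p]. For instance
  ∂PQ = Q − P.
The resulting 3×3 matrix has rank 2, and its Smith normal form has invariant factors (1,1).

Boundary ∂_2: C_2 → C_1 maps a triangle to the signed sum of its edges. For instance
  ∂PQR = QR − PR + PQ.
The 3×1 boundary matrix has rank 1 and Smith normal form diag(1).

Reading off H_k = ker ∂_k / im ∂_{k+1}:

  H_0: rank C_0 − rank ∂_1 = 3 − 2 = 1, and the invariant factors of ∂_1 are all 1, so H_0 = Z.
  H_1: rank ker ∂_1 − rank ∂_2 = (3 − 2) − 1 = 0, and the invariant factors of ∂_2 are all 1, so H_1 = 0.
  H_2: rank ker ∂_2 − rank ∂_3 = (1 − 1) − 0 = 0, and there is no ∂_3, so H_2 = 0.

(K is a triangulation of the 2-simplex.)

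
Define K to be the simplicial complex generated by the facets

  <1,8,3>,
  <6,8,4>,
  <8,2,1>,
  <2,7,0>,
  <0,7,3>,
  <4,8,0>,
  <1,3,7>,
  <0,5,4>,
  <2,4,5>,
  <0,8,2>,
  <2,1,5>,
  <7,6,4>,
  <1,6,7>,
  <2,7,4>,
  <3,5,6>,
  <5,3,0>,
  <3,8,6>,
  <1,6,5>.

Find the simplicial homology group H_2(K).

Fix the vertex order 0 < 1 < 2 < 3 < 4 < 5 < 6 < 7 < 8 and write every simplex with vertices in increasing order. Then dim K = 2 and the simplices of K are:

  0-simplices (9): [0], [1], [2], [3], [4], [5], [6], [7], [8]
  1-simplices (27): (27 of them)
  2-simplices (18): [0,2,7], [0,2,8], [0,3,5], [0,3,7], [0,4,5], [0,4,8], [1,2,5], [1,2,8], [1,3,7], [1,3,8], [1,5,6], [1,6,7], [2,4,5], [2,4,7], [3,5,6], [3,6,8], [4,6,7], [4,6,8]

Hence C_0 ≅ Z^9, C_1 ≅ Z^27, C_2 ≅ Z^18.

Boundary ∂_1: C_1 → C_0 is given by ∂[p,q] = [q] − [p]. For instance
  ∂[2,8] = [8] − [2].
The resulting 9×27 matrix has rank 8, and its Smith normal form has invariant factors (1,1,1,1,1,1,1,1).

∂_2: C_2 → C_1 acts by ∂[p,q,r] = [q,r] − [p,r] + [p,q]. For instance
  ∂[0,3,7] = [3,7] − [0,7] + [0,3],
  ∂[3,6,8] = [6,8] − [3,8] + [3,6].
The resulting 27×18 matrix has rank 18, and its Smith normal form has invariant factors (1,1,1,1,1,1,1,1,1,1,1,1,1,1,1,1,1,2).

Computing H_k = (kernel of ∂_k) / (image of ∂_{k+1}):

  H_2: rank ker ∂_2 − rank ∂_3 = (18 − 18) − 0 = 0, and there is no ∂_3, so H_2 = 0.

H_2 = 0.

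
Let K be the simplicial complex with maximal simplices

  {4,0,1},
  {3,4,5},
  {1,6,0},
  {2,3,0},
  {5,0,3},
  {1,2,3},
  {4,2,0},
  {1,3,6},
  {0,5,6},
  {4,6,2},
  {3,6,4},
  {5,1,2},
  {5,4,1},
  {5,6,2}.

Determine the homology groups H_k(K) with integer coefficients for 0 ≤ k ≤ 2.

H_0 = Z,  H_1 = Z^2,  H_2 = Z.

Order the vertices as 0 < 1 < 2 < 3 < 4 < 5 < 6. Listing each simplex with vertices in this order, K has dimension 2 with simplices:

  0-simplices (7): [0], [1], [2], [3], [4], [5], [6]
  1-simplices (21): [0,1], [0,2], [0,3], [0,4], [0,5], [0,6], [1,2], [1,3], [1,4], [1,5], [1,6], [2,3], [2,4], [2,5], [2,6], [3,4], [3,5], [3,6], [4,5], [4,6], [5,6]
  2-simplices (14): [0,1,4], [0,1,6], [0,2,3], [0,2,4], [0,3,5], [0,5,6], [1,2,3], [1,2,5], [1,3,6], [1,4,5], [2,4,6], [2,5,6], [3,4,5], [3,4,6]

so the chain groups are C_0 ≅ Z^7, C_1 ≅ Z^21, C_2 ≅ Z^14.

∂_1: C_1 → C_0 maps an edge to its endpoints' difference, ∂[p,q] = q − p.
This gives a 7×21 integer matrix of rank 6; reducing to Smith normal form yields diagonal entries (1,1,1,1,1,1).

The boundary map ∂_2: C_2 → C_1 maps a triangle to the signed sum of its edges. For instance
  ∂[1,3,6] = [3,6] − [1,6] + [1,3],
  ∂[1,2,5] = [2,5] − [1,5] + [1,2].
As a 21×14 matrix over Z this has rank 13, with invariant factors (1,1,1,1,1,1,1,1,1,1,1,1,1).

Reading off H_k = ker ∂_k / im ∂_{k+1}:

  H_0: rank C_0 − rank ∂_1 = 7 − 6 = 1, and the invariant factors of ∂_1 are all 1, so H_0 = Z.
  H_1: rank ker ∂_1 − rank ∂_2 = (21 − 6) − 13 = 2, and the invariant factors of ∂_2 are all 1, so H_1 = Z^2.
  H_2: rank ker ∂_2 − rank ∂_3 = (14 − 13) − 0 = 1, and there is no ∂_3, so H_2 = Z.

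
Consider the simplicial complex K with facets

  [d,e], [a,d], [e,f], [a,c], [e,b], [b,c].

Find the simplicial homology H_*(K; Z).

Take the total order a < b < c < d < e < f on the vertex set. Then K (dimension 1) consists of the simplices:

  0-simplices (6): a, b, c, d, e, f
  1-simplices (6): ac, ad, bc, be, de, ef

Hence C_0 ≅ Z^6, C_1 ≅ Z^6.

The boundary map ∂_1: C_1 → C_0 sends each edge [p,q] (with p < q) to q − p. For instance
  ∂de = e − d.
This gives a 6×6 integer matrix of rank 5; reducing to Smith normal form yields diagonal entries (1,1,1,1,1).

Reading off H_k = ker ∂_k / im ∂_{k+1}:

  H_0: rank C_0 − rank ∂_1 = 6 − 5 = 1, and the invariant factors of ∂_1 are all 1, so H_0 = Z.
  H_1: rank ker ∂_1 − rank ∂_2 = (6 − 5) − 0 = 1, and there is no ∂_2, so H_1 = Z.

H_0 = Z,  H_1 = Z.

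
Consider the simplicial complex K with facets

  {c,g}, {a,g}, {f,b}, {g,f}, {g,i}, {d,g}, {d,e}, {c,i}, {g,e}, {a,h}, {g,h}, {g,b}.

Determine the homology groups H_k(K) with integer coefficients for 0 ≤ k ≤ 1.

H_0 ≅ Z,  H_1 ≅ Z^4.

Order the vertices as a < b < c < d < e < f < g < h < i. Listing each simplex with vertices in this order, K has dimension 1 with simplices:

  0-simplices (9): a, b, c, d, e, f, g, h, i
  1-simplices (12): ag, ah, bf, bg, cg, ci, de, dg, eg, fg, gh, gi

Hence C_0 ≅ Z^9, C_1 ≅ Z^12.

The boundary map ∂_1: C_1 → C_0 maps an edge to its endpoints' difference, ∂[p,q] = q − p.
This gives a 9×12 integer matrix of rank 8; reducing to Smith normal form yields diagonal entries (1,1,1,1,1,1,1,1).

Reading off H_k = ker ∂_k / im ∂_{k+1}:

  H_0: rank C_0 − rank ∂_1 = 9 − 8 = 1, and the invariant factors of ∂_1 are all 1, so H_0 ≅ Z.
  H_1: rank ker ∂_1 − rank ∂_2 = (12 − 8) − 0 = 4, and there is no ∂_2, so H_1 ≅ Z^4.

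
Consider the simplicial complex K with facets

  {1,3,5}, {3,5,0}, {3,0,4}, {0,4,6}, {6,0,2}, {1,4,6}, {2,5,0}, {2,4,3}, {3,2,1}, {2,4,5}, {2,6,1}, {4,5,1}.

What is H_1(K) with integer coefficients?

Take the total order 0 < 1 < 2 < 3 < 4 < 5 < 6 on the vertex set. Then K (dimension 2) consists of the simplices:

  0-simplices (7): [0], [1], [2], [3], [4], [5], [6]
  1-simplices (18): [0,2], [0,3], [0,4], [0,5], [0,6], [1,2], [1,3], [1,4], [1,5], [1,6], [2,3], [2,4], [2,5], [2,6], [3,4], [3,5], [4,5], [4,6]
  2-simplices (12): [0,2,5], [0,2,6], [0,3,4], [0,3,5], [0,4,6], [1,2,3], [1,2,6], [1,3,5], [1,4,5], [1,4,6], [2,3,4], [2,4,5]

so the chain groups are C_0 ≅ Z^7, C_1 ≅ Z^18, C_2 ≅ Z^12.

Boundary ∂_1: C_1 → C_0 maps an edge to its endpoints' difference, ∂[p,q] = q − p.
The resulting 7×18 matrix has rank 6, and its Smith normal form has invariant factors (1,1,1,1,1,1).

∂_2: C_2 → C_1 acts by ∂[p,q,r] = [q,r] − [p,r] + [p,q]. For instance
  ∂[1,2,3] = [2,3] − [1,3] + [1,2],
  ∂[0,3,5] = [3,5] − [0,5] + [0,3].
This gives a 18×12 integer matrix of rank 12; reducing to Smith normal form yields diagonal entries (1,1,1,1,1,1,1,1,1,1,1,2).

Now H_k = ker ∂_k / im ∂_{k+1}, so:

  H_1: rank ker ∂_1 − rank ∂_2 = (18 − 6) − 12 = 0, and ∂_2 has invariant factor 2 > 1, so H_1 = Z/2.

H_1 = Z/2.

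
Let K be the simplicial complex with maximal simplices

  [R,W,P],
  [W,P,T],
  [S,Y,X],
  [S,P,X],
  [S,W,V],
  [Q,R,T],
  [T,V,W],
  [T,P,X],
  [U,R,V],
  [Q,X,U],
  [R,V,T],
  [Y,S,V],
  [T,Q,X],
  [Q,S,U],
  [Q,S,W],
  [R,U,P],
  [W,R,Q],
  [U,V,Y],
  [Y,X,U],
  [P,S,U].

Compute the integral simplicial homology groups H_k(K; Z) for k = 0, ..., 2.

H_0 ≅ Z,  H_1 ≅ Z ⊕ Z/2Z,  H_2 = 0.

Fix the vertex order P < Q < R < S < T < U < V < W < X < Y and write every simplex with vertices in increasing order. Then dim K = 2 and the simplices of K are:

  0-simplices (10): P, Q, R, S, T, U, V, W, X, Y
  1-simplices (30): PR, PS, PT, PU, PW, PX, QR, QS, QT, QU, QW, QX, RT, RU, RV, RW, SU, SV, SW, SX, SY, TV, TW, TX, UV, UX, UY, VW, VY, XY
  2-simplices (20): PRU, PRW, PSU, PSX, PTW, PTX, QRT, QRW, QSU, QSW, QTX, QUX, RTV, RUV, SVW, SVY, SXY, TVW, UVY, UXY

so the chain groups are C_0 ≅ Z^10, C_1 ≅ Z^30, C_2 ≅ Z^20.

The boundary map ∂_1: C_1 → C_0 sends each edge [p,q] (with p < q) to q − p. For instance
  ∂TX = X − T.
The 10×30 boundary matrix has rank 9 and Smith normal form diag(1,1,1,1,1,1,1,1,1).

Boundary ∂_2: C_2 → C_1 sends each 2-simplex [p,q,r] to [q,r] − [p,r] + [p,q]. For instance
  ∂UVY = VY − UY + UV,
  ∂QUX = UX − QX + QU.
As a 30×20 matrix over Z this has rank 20, with invariant factors (1,1,1,1,1,1,1,1,1,1,1,1,1,1,1,1,1,1,1,2).

From H_k ≅ ker(∂_k) / im(∂_{k+1}) we obtain:

  H_0: rank C_0 − rank ∂_1 = 10 − 9 = 1, and the invariant factors of ∂_1 are all 1, so H_0 = Z.
  H_1: rank ker ∂_1 − rank ∂_2 = (30 − 9) − 20 = 1, and ∂_2 has invariant factor 2 > 1, so H_1 = Z ⊕ Z/2Z.
  H_2: rank ker ∂_2 − rank ∂_3 = (20 − 20) − 0 = 0, and there is no ∂_3, so H_2 = 0.

(K is a triangulation of the Klein bottle.)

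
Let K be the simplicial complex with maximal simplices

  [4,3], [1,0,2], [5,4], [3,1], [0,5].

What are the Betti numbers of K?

b_0 = 1, b_1 = 1, b_2 = 0.

Order the vertices as 0 < 1 < 2 < 3 < 4 < 5. Listing each simplex with vertices in this order, K has dimension 2 with simplices:

  0-simplices (6): [0], [1], [2], [3], [4], [5]
  1-simplices (7): [0,1], [0,2], [0,5], [1,2], [1,3], [3,4], [4,5]
  2-simplices (1): [0,1,2]

Hence C_0 ≅ Z^6, C_1 ≅ Z^7, C_2 ≅ Z^1.

The boundary map ∂_1: C_1 → C_0 maps an edge to its endpoints' difference, ∂[p,q] = q − p.
As a 6×7 matrix over Z this has rank 5, with invariant factors (1,1,1,1,1).

Boundary ∂_2: C_2 → C_1 maps a triangle to the signed sum of its edges. For instance
  ∂[0,1,2] = [1,2] − [0,2] + [0,1].
The resulting 7×1 matrix has rank 1, and its Smith normal form has invariant factors (1).

Reading off H_k = ker ∂_k / im ∂_{k+1}:

  H_0: rank C_0 − rank ∂_1 = 6 − 5 = 1, and the invariant factors of ∂_1 are all 1, so H_0 ≅ Z.
  H_1: rank ker ∂_1 − rank ∂_2 = (7 − 5) − 1 = 1, and the invariant factors of ∂_2 are all 1, so H_1 ≅ Z.
  H_2: rank ker ∂_2 − rank ∂_3 = (1 − 1) − 0 = 0, and there is no ∂_3, so H_2 ≅ 0.

As a check, the Euler characteristic is 6 − 7 + 1 = 0, which agrees with 1 − 1 + 0 = 0.

Hence the Betti numbers are b_0 = 1, b_1 = 1, b_2 = 0.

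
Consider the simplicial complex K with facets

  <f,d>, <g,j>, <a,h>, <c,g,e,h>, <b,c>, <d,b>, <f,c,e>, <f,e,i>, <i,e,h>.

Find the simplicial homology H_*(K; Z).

K has 10 vertices, 16 edges, 7 triangles, 1 3-simplex.
rank ∂_0 = 0, rank ∂_1 = 9 ⇒ b_0 = 10 − 0 − 9 = 1; all invariant factors of ∂_1 are 1 so no torsion. So H_0 = Z.
rank ∂_1 = 9, rank ∂_2 = 6 ⇒ b_1 = 16 − 9 − 6 = 1; all invariant factors of ∂_2 are 1 so no torsion. So H_1 = Z.
rank ∂_2 = 6, rank ∂_3 = 1 ⇒ b_2 = 7 − 6 − 1 = 0; all invariant factors of ∂_3 are 1 so no torsion. So H_2 = 0.
rank ∂_3 = 1, rank ∂_4 = 0 ⇒ b_3 = 1 − 1 − 0 = 0. So H_3 = 0.

H_0 ≅ Z,  H_1 ≅ Z,  H_2 = 0,  H_3 = 0.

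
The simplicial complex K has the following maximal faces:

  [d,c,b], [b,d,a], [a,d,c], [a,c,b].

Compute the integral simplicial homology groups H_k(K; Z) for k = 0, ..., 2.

H_0 = Z,  H_1 = 0,  H_2 = Z.

K has 4 vertices, 6 edges, 4 triangles.
rank ∂_0 = 0, rank ∂_1 = 3 ⇒ b_0 = 4 − 0 − 3 = 1; all invariant factors of ∂_1 are 1 so no torsion. So H_0 = Z.
rank ∂_1 = 3, rank ∂_2 = 3 ⇒ b_1 = 6 − 3 − 3 = 0; all invariant factors of ∂_2 are 1 so no torsion. So H_1 = 0.
rank ∂_2 = 3, rank ∂_3 = 0 ⇒ b_2 = 4 − 3 − 0 = 1. So H_2 = Z.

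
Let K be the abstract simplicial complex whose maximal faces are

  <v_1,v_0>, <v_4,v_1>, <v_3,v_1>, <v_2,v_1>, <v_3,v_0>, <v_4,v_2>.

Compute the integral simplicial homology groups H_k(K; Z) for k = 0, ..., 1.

Take the total order v_0 < v_1 < v_2 < v_3 < v_4 on the vertex set. Then K (dimension 1) consists of the simplices:

  0-simplices (5): [v_0], [v_1], [v_2], [v_3], [v_4]
  1-simplices (6): [v_0,v_1], [v_0,v_3], [v_1,v_2], [v_1,v_3], [v_1,v_4], [v_2,v_4]

giving chain groups C_0 ≅ Z^5, C_1 ≅ Z^6.

∂_1: C_1 → C_0 is given by ∂[p,q] = [q] − [p].
As a 5×6 matrix over Z this has rank 4, with invariant factors (1,1,1,1).

Now H_k = ker ∂_k / im ∂_{k+1}, so:

  H_0: rank C_0 − rank ∂_1 = 5 − 4 = 1, and the invariant factors of ∂_1 are all 1, so H_0 ≅ Z.
  H_1: rank ker ∂_1 − rank ∂_2 = (6 − 4) − 0 = 2, and there is no ∂_2, so H_1 ≅ Z^2.

As a check, the Euler characteristic is 5 − 6 = -1, which agrees with 1 − 2 = -1.

H_0 = Z,  H_1 = Z^2.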